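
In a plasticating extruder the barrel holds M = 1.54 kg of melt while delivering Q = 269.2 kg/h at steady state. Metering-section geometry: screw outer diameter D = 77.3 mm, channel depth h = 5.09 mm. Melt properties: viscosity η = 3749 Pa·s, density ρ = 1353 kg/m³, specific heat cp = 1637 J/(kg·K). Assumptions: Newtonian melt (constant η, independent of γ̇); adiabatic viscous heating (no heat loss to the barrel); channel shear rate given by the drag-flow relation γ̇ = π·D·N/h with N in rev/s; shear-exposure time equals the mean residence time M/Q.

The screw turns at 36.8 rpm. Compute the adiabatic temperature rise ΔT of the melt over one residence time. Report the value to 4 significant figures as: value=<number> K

value=29.85 K

Convert throughput: Q = 269.2 kg/h = 269.2/3600 = 0.0747778 kg/s
t_res = M / Q_s = 1.54 / 0.0747778 = 20.5944 s
D = 77.3 mm = 0.0773 m;  h = 5.09 mm = 0.00509 m;  N = 36.8 rpm / 60 = 0.613333 rev/s
Shear rate: γ̇ = πDN/h = π·0.0773·0.613333/0.00509 = 29.2623 s⁻¹
Adiabatic rise: ΔT = η γ̇² t_res / (ρ cp) = 3749·(29.2623)²·20.5944 / (1353·1637) = 29.8493 K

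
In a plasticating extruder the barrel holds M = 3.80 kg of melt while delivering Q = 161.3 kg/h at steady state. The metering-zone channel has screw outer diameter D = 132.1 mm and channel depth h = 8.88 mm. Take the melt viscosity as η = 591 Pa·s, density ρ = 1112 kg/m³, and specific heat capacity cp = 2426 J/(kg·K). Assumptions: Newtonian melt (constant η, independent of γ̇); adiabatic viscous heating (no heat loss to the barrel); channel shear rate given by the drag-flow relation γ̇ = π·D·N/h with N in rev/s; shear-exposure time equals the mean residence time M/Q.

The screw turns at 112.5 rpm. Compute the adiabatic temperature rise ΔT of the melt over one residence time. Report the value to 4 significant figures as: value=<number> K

value=142.7 K

Convert throughput: Q = 161.3 kg/h = 161.3/3600 = 0.0448056 kg/s
t_res = M / Q_s = 3.80 / 0.0448056 = 84.8109 s
Convert to SI: D = 0.1321 m, h = 0.00888 m, N = 112.5/60 = 1.875 rev/s
γ̇ = π D N / h = (π)(0.1321)(1.875) / 0.00888 = 87.6276 s⁻¹
ΔT = η·γ̇²·t_res/(ρ·cp) = [591 × 87.6276² × 84.8109] / [1112 × 2426] = 142.668 K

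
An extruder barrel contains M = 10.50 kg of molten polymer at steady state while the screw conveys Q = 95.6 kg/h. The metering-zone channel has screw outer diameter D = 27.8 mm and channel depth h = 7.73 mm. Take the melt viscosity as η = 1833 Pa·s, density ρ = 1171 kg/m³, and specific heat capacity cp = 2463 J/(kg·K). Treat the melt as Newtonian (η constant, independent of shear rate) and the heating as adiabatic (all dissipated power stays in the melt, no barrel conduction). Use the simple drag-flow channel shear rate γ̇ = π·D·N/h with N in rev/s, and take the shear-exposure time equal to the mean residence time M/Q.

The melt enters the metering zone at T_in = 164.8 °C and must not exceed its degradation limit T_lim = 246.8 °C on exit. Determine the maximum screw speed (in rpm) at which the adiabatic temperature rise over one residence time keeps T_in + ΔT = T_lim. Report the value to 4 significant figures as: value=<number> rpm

Q_s = Q / 3600 = 95.6 / 3600 = 0.0265556 kg/s
t_res = M / Q_s = 10.50 / 0.0265556 = 395.397 s
Geometry in SI: D = 27.8 mm → 0.0278 m, h = 7.73 mm → 0.00773 m
Allowable rise: ΔT_a = T_lim − T_in = 246.8 − 164.8 = 82 K
γ̇_max² = ΔT_a·ρ·cp / (η·t_res) = [82 × 1171 × 2463] / [1833 × 395.397] = 326.316 s⁻²
γ̇_max = sqrt(326.316) = 18.0642 s⁻¹
N_max = γ̇_max h / (πD) = 18.0642·0.00773/(π·0.0278) = 1.59884 rev/s → ×60 = 95.9302 rpm

value=95.93 rpm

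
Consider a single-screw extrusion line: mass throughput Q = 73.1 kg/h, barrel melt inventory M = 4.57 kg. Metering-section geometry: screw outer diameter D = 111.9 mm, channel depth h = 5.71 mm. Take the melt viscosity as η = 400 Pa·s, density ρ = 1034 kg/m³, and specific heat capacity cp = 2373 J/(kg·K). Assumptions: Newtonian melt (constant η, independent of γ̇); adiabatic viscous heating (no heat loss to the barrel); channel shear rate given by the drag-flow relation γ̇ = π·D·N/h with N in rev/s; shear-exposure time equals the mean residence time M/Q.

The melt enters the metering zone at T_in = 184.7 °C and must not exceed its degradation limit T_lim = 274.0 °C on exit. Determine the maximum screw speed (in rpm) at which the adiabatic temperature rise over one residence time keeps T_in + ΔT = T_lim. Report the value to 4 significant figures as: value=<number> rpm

value=48.08 rpm

Q_s = Q / 3600 = 73.1 / 3600 = 0.0203056 kg/s
t_res = M / Q_s = 4.57 / 0.0203056 = 225.062 s
Convert to metres: D = 0.1119 m, h = 0.00571 m
ΔT_a = T_lim − T_in = 274.0 °C − 184.7 °C = 89.3 K
γ̇_max² = ΔT_a·ρ·cp / (η·t_res) = [89.3 × 1034 × 2373] / [400 × 225.062] = 2433.93 s⁻²
γ̇_max = √2433.93 = 49.3349 s⁻¹
N_max = γ̇_max h / (πD) = 49.3349·0.00571/(π·0.1119) = 0.801328 rev/s → ×60 = 48.0797 rpm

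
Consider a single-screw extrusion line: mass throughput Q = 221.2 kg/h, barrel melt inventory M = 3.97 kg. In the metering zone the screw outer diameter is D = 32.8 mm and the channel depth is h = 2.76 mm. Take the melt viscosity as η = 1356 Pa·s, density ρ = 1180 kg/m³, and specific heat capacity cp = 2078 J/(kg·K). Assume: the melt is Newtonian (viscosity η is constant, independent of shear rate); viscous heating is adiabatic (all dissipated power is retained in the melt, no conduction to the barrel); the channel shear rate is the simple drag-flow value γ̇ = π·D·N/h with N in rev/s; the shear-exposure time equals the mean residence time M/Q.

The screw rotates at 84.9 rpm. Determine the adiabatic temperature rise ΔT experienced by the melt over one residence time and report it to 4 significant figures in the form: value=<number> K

Convert throughput: Q = 221.2 kg/h = 221.2/3600 = 0.0614444 kg/s
t_res = M / Q_s = 3.97 / 0.0614444 = 64.6112 s
D = 32.8 mm = 0.0328 m;  h = 2.76 mm = 0.00276 m;  N = 84.9 rpm / 60 = 1.415 rev/s
γ̇ = π·D·N / h = π · 0.0328 · 1.415 / 0.00276 = 52.8288 s⁻¹
ΔT = η·γ̇²·t_res / (ρ·cp) = 1356 · (52.8288)² · 64.6112 / (1180 · 2078) = 99.72 K

value=99.72 K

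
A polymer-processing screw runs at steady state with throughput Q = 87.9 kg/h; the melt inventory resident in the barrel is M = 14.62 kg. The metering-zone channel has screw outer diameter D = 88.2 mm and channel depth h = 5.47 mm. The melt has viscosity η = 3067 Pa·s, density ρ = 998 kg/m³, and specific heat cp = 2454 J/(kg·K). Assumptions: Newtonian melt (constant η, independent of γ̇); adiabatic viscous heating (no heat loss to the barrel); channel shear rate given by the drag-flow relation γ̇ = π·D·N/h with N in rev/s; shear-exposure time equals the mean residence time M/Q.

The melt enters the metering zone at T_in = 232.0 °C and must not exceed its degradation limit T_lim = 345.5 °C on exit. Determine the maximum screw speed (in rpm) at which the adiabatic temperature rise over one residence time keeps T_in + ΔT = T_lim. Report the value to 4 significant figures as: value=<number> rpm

value=14.57 rpm

Throughput in SI: Q_s = 87.9 kg/h ÷ 3600 s/h = 0.0244167 kg/s
t_res = M / Q_s = 14.62 / 0.0244167 = 598.771 s
Convert to metres: D = 0.0882 m, h = 0.00547 m
ΔT_a = T_lim − T_in = 345.5 °C − 232.0 °C = 113.5 K
γ̇_max² = ΔT_a·ρ·cp/(η·t_res) = 113.5·998·2454/(3067·598.771) = 151.365 s⁻²
Take the square root: γ̇_max = √(151.365) = 12.3031 s⁻¹
Solve γ̇ = πDN/h for N: N_max = γ̇_max·h/(π·D) = 12.3031 × 0.00547 / (π × 0.0882) = 0.242875 rev/s = 14.5725 rpm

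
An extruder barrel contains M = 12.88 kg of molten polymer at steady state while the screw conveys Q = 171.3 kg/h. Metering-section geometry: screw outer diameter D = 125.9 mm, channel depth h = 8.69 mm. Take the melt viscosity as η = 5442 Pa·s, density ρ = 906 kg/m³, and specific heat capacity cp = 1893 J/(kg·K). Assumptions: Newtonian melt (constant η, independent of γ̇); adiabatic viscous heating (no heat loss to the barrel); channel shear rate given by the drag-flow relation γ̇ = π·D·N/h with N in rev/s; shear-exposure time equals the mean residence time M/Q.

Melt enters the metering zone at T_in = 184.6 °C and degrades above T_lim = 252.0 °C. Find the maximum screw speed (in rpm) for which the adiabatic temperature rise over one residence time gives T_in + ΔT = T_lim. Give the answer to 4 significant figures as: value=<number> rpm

value=11.68 rpm

Throughput in SI: Q_s = 171.3 kg/h ÷ 3600 s/h = 0.0475833 kg/s
t_res = M / Q_s = 12.88 / 0.0475833 = 270.683 s
Geometry in SI: D = 125.9 mm → 0.1259 m, h = 8.69 mm → 0.00869 m
ΔT_a = T_lim − T_in = 252.0 °C − 184.6 °C = 67.4 K
Invert ΔT = ηγ̇²t_res/(ρcp) for γ̇: γ̇_max² = ΔT_a ρ cp / (η t_res) = 67.4·906·1893 / (5442·270.683) = 78.4728 s⁻²
Take the square root: γ̇_max = √(78.4728) = 8.85849 s⁻¹
N_max = γ̇_max·h / (π·D) = 8.85849 · 0.00869 / (π · 0.1259) = 0.194627 rev/s = 11.6776 rpm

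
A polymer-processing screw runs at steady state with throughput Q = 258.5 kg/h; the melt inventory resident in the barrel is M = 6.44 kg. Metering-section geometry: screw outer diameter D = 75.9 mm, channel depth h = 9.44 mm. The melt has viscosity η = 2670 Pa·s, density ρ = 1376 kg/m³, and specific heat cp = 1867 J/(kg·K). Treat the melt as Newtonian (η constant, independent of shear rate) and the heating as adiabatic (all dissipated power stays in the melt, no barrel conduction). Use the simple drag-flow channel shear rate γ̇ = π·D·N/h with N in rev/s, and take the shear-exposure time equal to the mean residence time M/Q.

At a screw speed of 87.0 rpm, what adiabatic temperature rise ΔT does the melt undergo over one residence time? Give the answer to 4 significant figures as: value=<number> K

value=125.0 K

Throughput in SI: Q_s = 258.5 kg/h ÷ 3600 s/h = 0.0718056 kg/s
Mean residence time: t_res = M/Q_s = 6.44 kg / 0.0718056 kg/s = 89.6867 s
Geometry in metres: D = 75.9 mm → 0.0759 m, h = 9.44 mm → 0.00944 m; screw speed N = 87.0 rpm = 1.45 rev/s
γ̇ = π D N / h = (π)(0.0759)(1.45) / 0.00944 = 36.6258 s⁻¹
ΔT = η·γ̇²·t_res / (ρ·cp) = 2670 · (36.6258)² · 89.6867 / (1376 · 1867) = 125.041 K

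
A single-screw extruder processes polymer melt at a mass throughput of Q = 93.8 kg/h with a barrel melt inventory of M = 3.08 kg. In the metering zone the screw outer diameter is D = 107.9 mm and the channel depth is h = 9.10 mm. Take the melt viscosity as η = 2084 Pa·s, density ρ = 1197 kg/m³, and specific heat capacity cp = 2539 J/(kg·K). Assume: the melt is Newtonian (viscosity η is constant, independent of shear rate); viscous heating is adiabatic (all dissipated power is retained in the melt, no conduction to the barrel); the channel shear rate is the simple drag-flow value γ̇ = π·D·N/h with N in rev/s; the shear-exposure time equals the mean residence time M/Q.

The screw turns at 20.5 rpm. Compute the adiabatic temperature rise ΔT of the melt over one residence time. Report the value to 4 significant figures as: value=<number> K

value=13.13 K

Convert throughput: Q = 93.8 kg/h = 93.8/3600 = 0.0260556 kg/s
t_res = M / Q_s = 3.08 / 0.0260556 = 118.209 s
D = 107.9 mm = 0.1079 m;  h = 9.10 mm = 0.0091 m;  N = 20.5 rpm / 60 = 0.341667 rev/s
γ̇ = π·D·N / h = π · 0.1079 · 0.341667 / 0.0091 = 12.7272 s⁻¹
Adiabatic rise: ΔT = η γ̇² t_res / (ρ cp) = 2084·(12.7272)²·118.209 / (1197·2539) = 13.1297 K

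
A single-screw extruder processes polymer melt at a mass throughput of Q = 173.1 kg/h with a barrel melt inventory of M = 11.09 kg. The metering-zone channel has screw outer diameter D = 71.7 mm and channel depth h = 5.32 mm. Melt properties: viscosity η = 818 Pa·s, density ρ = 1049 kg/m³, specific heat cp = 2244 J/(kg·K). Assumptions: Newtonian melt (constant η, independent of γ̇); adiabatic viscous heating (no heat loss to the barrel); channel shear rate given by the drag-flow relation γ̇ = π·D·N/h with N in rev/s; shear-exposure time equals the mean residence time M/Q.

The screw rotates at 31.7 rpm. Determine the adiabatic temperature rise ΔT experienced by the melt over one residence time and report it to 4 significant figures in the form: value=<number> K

value=40.11 K

Convert throughput: Q = 173.1 kg/h = 173.1/3600 = 0.0480833 kg/s
t_res = M / Q_s = 11.09 / 0.0480833 = 230.641 s
Geometry in metres: D = 71.7 mm → 0.0717 m, h = 5.32 mm → 0.00532 m; screw speed N = 31.7 rpm = 0.528333 rev/s
Shear rate: γ̇ = πDN/h = π·0.0717·0.528333/0.00532 = 22.37 s⁻¹
Adiabatic rise: ΔT = η γ̇² t_res / (ρ cp) = 818·(22.37)²·230.641 / (1049·2244) = 40.1072 K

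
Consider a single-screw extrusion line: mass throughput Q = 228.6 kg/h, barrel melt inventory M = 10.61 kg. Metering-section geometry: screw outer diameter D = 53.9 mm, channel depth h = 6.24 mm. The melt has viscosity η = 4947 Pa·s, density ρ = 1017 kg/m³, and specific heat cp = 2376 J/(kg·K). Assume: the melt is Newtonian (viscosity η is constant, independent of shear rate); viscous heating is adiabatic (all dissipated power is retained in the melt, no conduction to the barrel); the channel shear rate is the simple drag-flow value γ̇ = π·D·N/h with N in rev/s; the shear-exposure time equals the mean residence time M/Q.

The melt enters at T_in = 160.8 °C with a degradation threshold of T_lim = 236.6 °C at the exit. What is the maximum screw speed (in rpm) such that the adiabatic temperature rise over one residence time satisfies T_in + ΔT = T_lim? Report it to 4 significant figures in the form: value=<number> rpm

Q_s = Q / 3600 = 228.6 / 3600 = 0.0635 kg/s
t_res = M / Q_s = 10.61 ÷ 0.0635 = 167.087 s
Geometry in SI: D = 53.9 mm → 0.0539 m, h = 6.24 mm → 0.00624 m
ΔT_a = T_lim − T_in = 236.6 − 160.8 = 75.8 K
γ̇_max² = ΔT_a·ρ·cp/(η·t_res) = 75.8·1017·2376/(4947·167.087) = 221.591 s⁻²
γ̇_max = sqrt(221.591) = 14.8859 s⁻¹
Solve γ̇ = πDN/h for N: N_max = γ̇_max·h/(π·D) = 14.8859 × 0.00624 / (π × 0.0539) = 0.548558 rev/s = 32.9135 rpm

value=32.91 rpm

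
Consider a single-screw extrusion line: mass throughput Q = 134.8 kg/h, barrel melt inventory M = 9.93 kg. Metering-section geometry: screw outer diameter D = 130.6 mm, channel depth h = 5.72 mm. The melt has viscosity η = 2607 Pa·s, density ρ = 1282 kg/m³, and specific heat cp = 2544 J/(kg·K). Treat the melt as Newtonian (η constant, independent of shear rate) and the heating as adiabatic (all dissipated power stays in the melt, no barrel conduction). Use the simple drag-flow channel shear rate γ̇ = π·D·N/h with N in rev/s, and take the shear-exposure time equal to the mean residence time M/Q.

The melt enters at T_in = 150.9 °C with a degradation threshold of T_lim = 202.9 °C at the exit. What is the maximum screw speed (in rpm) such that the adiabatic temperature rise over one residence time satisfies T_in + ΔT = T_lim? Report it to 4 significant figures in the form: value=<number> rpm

value=13.10 rpm

Convert throughput: Q = 134.8 kg/h = 134.8/3600 = 0.0374444 kg/s
Mean residence time: t_res = M/Q_s = 9.93 kg / 0.0374444 kg/s = 265.193 s
Convert to metres: D = 0.1306 m, h = 0.00572 m
ΔT_a = T_lim − T_in = 202.9 °C − 150.9 °C = 52 K
Invert ΔT = ηγ̇²t_res/(ρcp) for γ̇: γ̇_max² = ΔT_a ρ cp / (η t_res) = 52·1282·2544 / (2607·265.193) = 245.305 s⁻²
γ̇_max = √245.305 = 15.6622 s⁻¹
N_max = γ̇_max h / (πD) = 15.6622·0.00572/(π·0.1306) = 0.218351 rev/s → ×60 = 13.1011 rpm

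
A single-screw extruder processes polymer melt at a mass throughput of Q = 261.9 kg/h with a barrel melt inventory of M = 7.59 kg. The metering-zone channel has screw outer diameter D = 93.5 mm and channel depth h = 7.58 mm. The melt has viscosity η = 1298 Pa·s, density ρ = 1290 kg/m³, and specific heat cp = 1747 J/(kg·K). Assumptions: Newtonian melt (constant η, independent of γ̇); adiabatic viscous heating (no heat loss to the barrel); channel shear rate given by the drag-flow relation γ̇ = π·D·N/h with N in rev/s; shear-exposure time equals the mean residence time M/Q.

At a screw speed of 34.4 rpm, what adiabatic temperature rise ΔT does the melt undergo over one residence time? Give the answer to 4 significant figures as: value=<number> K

Throughput in SI: Q_s = 261.9 kg/h ÷ 3600 s/h = 0.07275 kg/s
t_res = M / Q_s = 7.59 / 0.07275 = 104.33 s
Geometry in metres: D = 93.5 mm → 0.0935 m, h = 7.58 mm → 0.00758 m; screw speed N = 34.4 rpm = 0.573333 rev/s
Shear rate: γ̇ = πDN/h = π·0.0935·0.573333/0.00758 = 22.2177 s⁻¹
ΔT = η·γ̇²·t_res / (ρ·cp) = 1298 · (22.2177)² · 104.33 / (1290 · 1747) = 29.662 K

value=29.66 K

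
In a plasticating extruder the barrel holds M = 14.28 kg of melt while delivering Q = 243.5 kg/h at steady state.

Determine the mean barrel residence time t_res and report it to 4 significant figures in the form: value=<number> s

Throughput in SI: Q_s = 243.5 kg/h ÷ 3600 s/h = 0.0676389 kg/s
t_res = M / Q_s = 14.28 / 0.0676389 = 211.121 s

value=211.1 s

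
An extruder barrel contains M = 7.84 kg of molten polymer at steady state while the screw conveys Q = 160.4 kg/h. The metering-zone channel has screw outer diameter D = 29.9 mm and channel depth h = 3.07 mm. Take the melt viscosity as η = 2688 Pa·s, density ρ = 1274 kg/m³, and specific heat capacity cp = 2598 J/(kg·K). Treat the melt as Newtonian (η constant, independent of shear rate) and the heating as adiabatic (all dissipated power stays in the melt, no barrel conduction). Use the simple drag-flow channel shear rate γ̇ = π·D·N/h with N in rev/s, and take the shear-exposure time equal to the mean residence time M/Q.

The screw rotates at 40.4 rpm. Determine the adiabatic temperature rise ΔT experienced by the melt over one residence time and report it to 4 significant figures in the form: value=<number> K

value=60.65 K

Convert throughput: Q = 160.4 kg/h = 160.4/3600 = 0.0445556 kg/s
t_res = M / Q_s = 7.84 / 0.0445556 = 175.96 s
Convert to SI: D = 0.0299 m, h = 0.00307 m, N = 40.4/60 = 0.673333 rev/s
γ̇ = π D N / h = (π)(0.0299)(0.673333) / 0.00307 = 20.6022 s⁻¹
Adiabatic rise: ΔT = η γ̇² t_res / (ρ cp) = 2688·(20.6022)²·175.96 / (1274·2598) = 60.6541 K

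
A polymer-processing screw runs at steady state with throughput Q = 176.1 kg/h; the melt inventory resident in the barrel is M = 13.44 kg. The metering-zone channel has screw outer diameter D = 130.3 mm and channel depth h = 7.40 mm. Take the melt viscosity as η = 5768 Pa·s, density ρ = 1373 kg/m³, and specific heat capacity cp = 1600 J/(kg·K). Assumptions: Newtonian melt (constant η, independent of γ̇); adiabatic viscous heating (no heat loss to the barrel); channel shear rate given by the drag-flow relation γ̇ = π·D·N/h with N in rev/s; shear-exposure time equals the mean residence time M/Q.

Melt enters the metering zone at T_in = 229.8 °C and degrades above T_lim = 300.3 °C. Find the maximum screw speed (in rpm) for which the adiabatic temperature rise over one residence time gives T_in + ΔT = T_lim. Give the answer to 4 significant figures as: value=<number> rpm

Q_s = Q / 3600 = 176.1 / 3600 = 0.0489167 kg/s
Mean residence time: t_res = M/Q_s = 13.44 kg / 0.0489167 kg/s = 274.753 s
Convert to metres: D = 0.1303 m, h = 0.0074 m
ΔT_a = T_lim − T_in = 300.3 °C − 229.8 °C = 70.5 K
Invert ΔT = ηγ̇²t_res/(ρcp) for γ̇: γ̇_max² = ΔT_a ρ cp / (η t_res) = 70.5·1373·1600 / (5768·274.753) = 97.7264 s⁻²
γ̇_max = sqrt(97.7264) = 9.88567 s⁻¹
N_max = γ̇_max h / (πD) = 9.88567·0.0074/(π·0.1303) = 0.178708 rev/s → ×60 = 10.7225 rpm

value=10.72 rpm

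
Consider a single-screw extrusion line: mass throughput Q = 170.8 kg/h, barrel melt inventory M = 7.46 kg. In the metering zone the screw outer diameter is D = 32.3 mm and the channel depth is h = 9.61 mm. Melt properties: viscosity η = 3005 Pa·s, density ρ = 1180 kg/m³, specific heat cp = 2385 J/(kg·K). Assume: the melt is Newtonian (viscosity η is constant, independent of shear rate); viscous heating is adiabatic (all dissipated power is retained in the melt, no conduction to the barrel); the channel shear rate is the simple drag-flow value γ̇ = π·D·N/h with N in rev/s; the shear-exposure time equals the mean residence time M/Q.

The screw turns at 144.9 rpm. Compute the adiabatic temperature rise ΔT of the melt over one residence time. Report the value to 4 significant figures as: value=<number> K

Q_s = Q / 3600 = 170.8 / 3600 = 0.0474444 kg/s
t_res = M / Q_s = 7.46 / 0.0474444 = 157.237 s
Geometry in metres: D = 32.3 mm → 0.0323 m, h = 9.61 mm → 0.00961 m; screw speed N = 144.9 rpm = 2.415 rev/s
Shear rate: γ̇ = πDN/h = π·0.0323·2.415/0.00961 = 25.5004 s⁻¹
ΔT = η·γ̇²·t_res/(ρ·cp) = [3005 × 25.5004² × 157.237] / [1180 × 2385] = 109.174 K

value=109.2 K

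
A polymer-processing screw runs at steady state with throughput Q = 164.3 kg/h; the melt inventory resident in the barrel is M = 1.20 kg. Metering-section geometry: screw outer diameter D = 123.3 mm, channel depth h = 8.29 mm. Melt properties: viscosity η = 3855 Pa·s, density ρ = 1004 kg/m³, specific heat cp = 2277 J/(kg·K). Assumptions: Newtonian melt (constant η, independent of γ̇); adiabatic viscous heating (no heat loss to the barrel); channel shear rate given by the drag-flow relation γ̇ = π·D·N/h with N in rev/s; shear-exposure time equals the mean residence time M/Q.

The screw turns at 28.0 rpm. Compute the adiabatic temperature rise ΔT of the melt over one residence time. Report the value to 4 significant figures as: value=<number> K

Q_s = Q / 3600 = 164.3 / 3600 = 0.0456389 kg/s
t_res = M / Q_s = 1.20 / 0.0456389 = 26.2934 s
Convert to SI: D = 0.1233 m, h = 0.00829 m, N = 28.0/60 = 0.466667 rev/s
γ̇ = π·D·N / h = π · 0.1233 · 0.466667 / 0.00829 = 21.8055 s⁻¹
ΔT = η·γ̇²·t_res/(ρ·cp) = [3855 × 21.8055² × 26.2934] / [1004 × 2277] = 21.0816 K

value=21.08 K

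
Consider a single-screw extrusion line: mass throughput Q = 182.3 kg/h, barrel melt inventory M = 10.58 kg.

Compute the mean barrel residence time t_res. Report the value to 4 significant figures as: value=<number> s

Throughput in SI: Q_s = 182.3 kg/h ÷ 3600 s/h = 0.0506389 kg/s
t_res = M / Q_s = 10.58 / 0.0506389 = 208.93 s

value=208.9 s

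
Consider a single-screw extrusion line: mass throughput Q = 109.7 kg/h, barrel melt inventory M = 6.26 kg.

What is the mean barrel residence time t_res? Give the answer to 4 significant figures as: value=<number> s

value=205.4 s

Convert throughput: Q = 109.7 kg/h = 109.7/3600 = 0.0304722 kg/s
Mean residence time: t_res = M/Q_s = 6.26 kg / 0.0304722 kg/s = 205.433 s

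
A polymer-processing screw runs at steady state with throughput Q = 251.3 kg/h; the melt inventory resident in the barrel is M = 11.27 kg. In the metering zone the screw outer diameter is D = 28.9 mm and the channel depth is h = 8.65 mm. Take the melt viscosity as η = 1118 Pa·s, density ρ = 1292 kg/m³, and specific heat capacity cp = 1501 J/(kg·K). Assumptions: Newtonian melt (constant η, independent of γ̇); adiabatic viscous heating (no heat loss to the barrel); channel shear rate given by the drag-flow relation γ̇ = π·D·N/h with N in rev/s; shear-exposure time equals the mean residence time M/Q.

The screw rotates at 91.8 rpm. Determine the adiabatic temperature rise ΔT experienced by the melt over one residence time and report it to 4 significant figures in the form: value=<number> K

Convert throughput: Q = 251.3 kg/h = 251.3/3600 = 0.0698056 kg/s
t_res = M / Q_s = 11.27 ÷ 0.0698056 = 161.448 s
Geometry in metres: D = 28.9 mm → 0.0289 m, h = 8.65 mm → 0.00865 m; screw speed N = 91.8 rpm = 1.53 rev/s
Shear rate: γ̇ = πDN/h = π·0.0289·1.53/0.00865 = 16.0592 s⁻¹
Adiabatic rise: ΔT = η γ̇² t_res / (ρ cp) = 1118·(16.0592)²·161.448 / (1292·1501) = 24.0037 K

value=24.00 K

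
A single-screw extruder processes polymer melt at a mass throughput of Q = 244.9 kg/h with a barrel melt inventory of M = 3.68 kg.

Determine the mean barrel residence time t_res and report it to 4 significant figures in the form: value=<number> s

value=54.10 s

Convert throughput: Q = 244.9 kg/h = 244.9/3600 = 0.0680278 kg/s
Mean residence time: t_res = M/Q_s = 3.68 kg / 0.0680278 kg/s = 54.0955 s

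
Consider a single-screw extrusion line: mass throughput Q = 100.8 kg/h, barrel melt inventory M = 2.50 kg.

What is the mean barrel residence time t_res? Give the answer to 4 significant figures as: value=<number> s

Convert throughput: Q = 100.8 kg/h = 100.8/3600 = 0.028 kg/s
t_res = M / Q_s = 2.50 ÷ 0.028 = 89.2857 s

value=89.29 s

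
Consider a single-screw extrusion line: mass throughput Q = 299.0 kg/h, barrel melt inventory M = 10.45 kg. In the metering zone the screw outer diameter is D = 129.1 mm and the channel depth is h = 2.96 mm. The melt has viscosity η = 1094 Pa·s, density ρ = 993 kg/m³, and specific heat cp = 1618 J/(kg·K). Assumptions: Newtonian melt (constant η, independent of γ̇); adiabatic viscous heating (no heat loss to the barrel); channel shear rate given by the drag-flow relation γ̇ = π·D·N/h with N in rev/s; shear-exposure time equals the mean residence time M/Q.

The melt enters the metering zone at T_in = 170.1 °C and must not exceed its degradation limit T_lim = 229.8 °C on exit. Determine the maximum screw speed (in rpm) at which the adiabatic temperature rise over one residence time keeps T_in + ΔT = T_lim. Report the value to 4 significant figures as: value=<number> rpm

Q_s = Q / 3600 = 299.0 / 3600 = 0.0830556 kg/s
t_res = M / Q_s = 10.45 / 0.0830556 = 125.819 s
Geometry in SI: D = 129.1 mm → 0.1291 m, h = 2.96 mm → 0.00296 m
ΔT_a = T_lim − T_in = 229.8 °C − 170.1 °C = 59.7 K
γ̇_max² = ΔT_a·ρ·cp / (η·t_res) = [59.7 × 993 × 1618] / [1094 × 125.819] = 696.847 s⁻²
γ̇_max = sqrt(696.847) = 26.3979 s⁻¹
N_max = γ̇_max h / (πD) = 26.3979·0.00296/(π·0.1291) = 0.192657 rev/s → ×60 = 11.5594 rpm

value=11.56 rpm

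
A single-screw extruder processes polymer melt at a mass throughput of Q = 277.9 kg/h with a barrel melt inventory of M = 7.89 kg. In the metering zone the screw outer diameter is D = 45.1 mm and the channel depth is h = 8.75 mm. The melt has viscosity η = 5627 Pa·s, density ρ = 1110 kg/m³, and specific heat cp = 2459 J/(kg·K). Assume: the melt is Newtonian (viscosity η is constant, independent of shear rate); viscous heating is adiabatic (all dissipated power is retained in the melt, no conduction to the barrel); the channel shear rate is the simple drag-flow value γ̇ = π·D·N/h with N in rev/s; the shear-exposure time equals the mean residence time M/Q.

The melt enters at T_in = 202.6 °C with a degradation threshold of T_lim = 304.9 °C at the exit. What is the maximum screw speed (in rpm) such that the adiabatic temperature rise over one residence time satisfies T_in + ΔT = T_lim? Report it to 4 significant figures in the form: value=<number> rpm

value=81.64 rpm

Q_s = Q / 3600 = 277.9 / 3600 = 0.0771944 kg/s
t_res = M / Q_s = 7.89 / 0.0771944 = 102.209 s
D = 45.1 mm = 0.0451 m;  h = 8.75 mm = 0.00875 m
Allowable rise: ΔT_a = T_lim − T_in = 304.9 − 202.6 = 102.3 K
Invert ΔT = ηγ̇²t_res/(ρcp) for γ̇: γ̇_max² = ΔT_a ρ cp / (η t_res) = 102.3·1110·2459 / (5627·102.209) = 485.5 s⁻²
Take the square root: γ̇_max = √(485.5) = 22.0341 s⁻¹
Solve γ̇ = πDN/h for N: N_max = γ̇_max·h/(π·D) = 22.0341 × 0.00875 / (π × 0.0451) = 1.36074 rev/s = 81.6446 rpm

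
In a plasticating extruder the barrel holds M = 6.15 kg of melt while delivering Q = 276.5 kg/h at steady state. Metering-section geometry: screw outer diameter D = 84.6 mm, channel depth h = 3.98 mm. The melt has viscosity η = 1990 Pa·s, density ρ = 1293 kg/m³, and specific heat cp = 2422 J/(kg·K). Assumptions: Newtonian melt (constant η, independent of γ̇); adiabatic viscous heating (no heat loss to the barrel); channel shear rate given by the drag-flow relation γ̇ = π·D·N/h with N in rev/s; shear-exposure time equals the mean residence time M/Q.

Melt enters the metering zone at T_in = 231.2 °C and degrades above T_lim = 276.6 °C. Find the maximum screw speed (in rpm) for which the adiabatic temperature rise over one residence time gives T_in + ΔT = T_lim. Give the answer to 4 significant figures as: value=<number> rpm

value=26.84 rpm

Convert throughput: Q = 276.5 kg/h = 276.5/3600 = 0.0768056 kg/s
Mean residence time: t_res = M/Q_s = 6.15 kg / 0.0768056 kg/s = 80.0723 s
Convert to metres: D = 0.0846 m, h = 0.00398 m
ΔT_a = T_lim − T_in = 276.6 °C − 231.2 °C = 45.4 K
γ̇_max² = ΔT_a·ρ·cp / (η·t_res) = [45.4 × 1293 × 2422] / [1990 × 80.0723] = 892.263 s⁻²
Take the square root: γ̇_max = √(892.263) = 29.8708 s⁻¹
Solve γ̇ = πDN/h for N: N_max = γ̇_max·h/(π·D) = 29.8708 × 0.00398 / (π × 0.0846) = 0.447311 rev/s = 26.8386 rpm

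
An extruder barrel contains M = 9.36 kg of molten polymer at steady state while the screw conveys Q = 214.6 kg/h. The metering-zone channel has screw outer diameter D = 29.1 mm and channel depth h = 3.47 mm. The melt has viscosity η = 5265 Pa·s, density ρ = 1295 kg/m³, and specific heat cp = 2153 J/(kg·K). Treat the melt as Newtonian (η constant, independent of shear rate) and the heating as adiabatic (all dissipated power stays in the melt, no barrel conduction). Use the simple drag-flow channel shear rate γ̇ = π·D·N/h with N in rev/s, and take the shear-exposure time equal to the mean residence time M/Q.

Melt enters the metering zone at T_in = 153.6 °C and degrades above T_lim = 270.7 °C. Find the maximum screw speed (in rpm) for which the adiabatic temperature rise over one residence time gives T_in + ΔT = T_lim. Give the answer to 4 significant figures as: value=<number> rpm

value=45.26 rpm

Q_s = Q / 3600 = 214.6 / 3600 = 0.0596111 kg/s
t_res = M / Q_s = 9.36 / 0.0596111 = 157.018 s
Geometry in SI: D = 29.1 mm → 0.0291 m, h = 3.47 mm → 0.00347 m
ΔT_a = T_lim − T_in = 270.7 °C − 153.6 °C = 117.1 K
γ̇_max² = ΔT_a·ρ·cp/(η·t_res) = 117.1·1295·2153/(5265·157.018) = 394.933 s⁻²
γ̇_max = sqrt(394.933) = 19.8729 s⁻¹
N_max = γ̇_max h / (πD) = 19.8729·0.00347/(π·0.0291) = 0.754308 rev/s → ×60 = 45.2585 rpm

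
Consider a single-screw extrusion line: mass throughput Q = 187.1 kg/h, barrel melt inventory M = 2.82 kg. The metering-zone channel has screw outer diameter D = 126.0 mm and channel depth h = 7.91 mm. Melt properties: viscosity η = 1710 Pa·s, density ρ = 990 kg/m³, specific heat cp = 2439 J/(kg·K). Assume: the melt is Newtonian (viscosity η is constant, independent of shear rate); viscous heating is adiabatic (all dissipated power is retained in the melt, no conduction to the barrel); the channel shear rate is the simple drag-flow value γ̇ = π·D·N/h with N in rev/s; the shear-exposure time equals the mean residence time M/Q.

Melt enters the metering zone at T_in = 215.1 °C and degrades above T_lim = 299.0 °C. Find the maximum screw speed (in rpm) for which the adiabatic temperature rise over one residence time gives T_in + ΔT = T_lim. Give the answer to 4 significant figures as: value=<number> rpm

Throughput in SI: Q_s = 187.1 kg/h ÷ 3600 s/h = 0.0519722 kg/s
Mean residence time: t_res = M/Q_s = 2.82 kg / 0.0519722 kg/s = 54.2598 s
Convert to metres: D = 0.126 m, h = 0.00791 m
ΔT_a = T_lim − T_in = 299.0 − 215.1 = 83.9 K
Invert ΔT = ηγ̇²t_res/(ρcp) for γ̇: γ̇_max² = ΔT_a ρ cp / (η t_res) = 83.9·990·2439 / (1710·54.2598) = 2183.41 s⁻²
γ̇_max = √2183.41 = 46.727 s⁻¹
N_max = γ̇_max h / (πD) = 46.727·0.00791/(π·0.126) = 0.933735 rev/s → ×60 = 56.0241 rpm

value=56.02 rpm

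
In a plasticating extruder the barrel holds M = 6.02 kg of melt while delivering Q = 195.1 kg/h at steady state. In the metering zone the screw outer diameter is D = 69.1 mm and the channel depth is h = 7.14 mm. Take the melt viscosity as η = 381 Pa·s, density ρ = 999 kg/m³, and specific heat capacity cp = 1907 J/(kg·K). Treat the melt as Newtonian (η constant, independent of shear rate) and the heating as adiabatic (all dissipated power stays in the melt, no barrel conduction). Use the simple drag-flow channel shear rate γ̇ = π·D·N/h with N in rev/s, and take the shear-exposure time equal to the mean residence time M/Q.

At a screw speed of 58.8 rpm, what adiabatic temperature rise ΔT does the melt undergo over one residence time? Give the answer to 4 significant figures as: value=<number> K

Throughput in SI: Q_s = 195.1 kg/h ÷ 3600 s/h = 0.0541944 kg/s
t_res = M / Q_s = 6.02 ÷ 0.0541944 = 111.081 s
Geometry in metres: D = 69.1 mm → 0.0691 m, h = 7.14 mm → 0.00714 m; screw speed N = 58.8 rpm = 0.98 rev/s
γ̇ = π·D·N / h = π · 0.0691 · 0.98 / 0.00714 = 29.7959 s⁻¹
ΔT = η·γ̇²·t_res/(ρ·cp) = [381 × 29.7959² × 111.081] / [999 × 1907] = 19.7225 K

value=19.72 K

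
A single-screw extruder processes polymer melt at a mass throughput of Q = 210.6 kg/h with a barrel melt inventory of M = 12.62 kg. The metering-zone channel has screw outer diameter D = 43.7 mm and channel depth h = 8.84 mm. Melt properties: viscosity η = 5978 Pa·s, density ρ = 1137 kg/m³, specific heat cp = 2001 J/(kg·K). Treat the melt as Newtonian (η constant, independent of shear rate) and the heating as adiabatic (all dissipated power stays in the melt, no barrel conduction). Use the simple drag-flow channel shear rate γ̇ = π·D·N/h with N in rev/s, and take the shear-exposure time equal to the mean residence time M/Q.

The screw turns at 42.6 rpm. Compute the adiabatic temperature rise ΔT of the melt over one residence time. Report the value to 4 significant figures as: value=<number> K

value=68.92 K

Q_s = Q / 3600 = 210.6 / 3600 = 0.0585 kg/s
t_res = M / Q_s = 12.62 / 0.0585 = 215.726 s
Convert to SI: D = 0.0437 m, h = 0.00884 m, N = 42.6/60 = 0.71 rev/s
γ̇ = π·D·N / h = π · 0.0437 · 0.71 / 0.00884 = 11.0265 s⁻¹
Adiabatic rise: ΔT = η γ̇² t_res / (ρ cp) = 5978·(11.0265)²·215.726 / (1137·2001) = 68.917 K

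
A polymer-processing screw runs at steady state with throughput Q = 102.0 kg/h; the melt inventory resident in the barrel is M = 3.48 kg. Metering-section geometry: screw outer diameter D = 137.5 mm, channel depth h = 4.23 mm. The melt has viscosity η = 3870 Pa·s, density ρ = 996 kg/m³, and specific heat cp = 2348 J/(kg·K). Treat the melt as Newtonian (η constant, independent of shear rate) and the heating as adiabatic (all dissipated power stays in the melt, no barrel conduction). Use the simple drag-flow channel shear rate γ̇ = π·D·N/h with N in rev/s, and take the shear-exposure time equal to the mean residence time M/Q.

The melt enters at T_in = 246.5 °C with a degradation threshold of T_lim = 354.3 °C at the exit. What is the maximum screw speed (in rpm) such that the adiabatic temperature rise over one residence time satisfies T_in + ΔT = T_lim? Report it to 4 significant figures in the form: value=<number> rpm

Q_s = Q / 3600 = 102.0 / 3600 = 0.0283333 kg/s
Mean residence time: t_res = M/Q_s = 3.48 kg / 0.0283333 kg/s = 122.824 s
Convert to metres: D = 0.1375 m, h = 0.00423 m
ΔT_a = T_lim − T_in = 354.3 − 246.5 = 107.8 K
Invert ΔT = ηγ̇²t_res/(ρcp) for γ̇: γ̇_max² = ΔT_a ρ cp / (η t_res) = 107.8·996·2348 / (3870·122.824) = 530.376 s⁻²
Take the square root: γ̇_max = √(530.376) = 23.0299 s⁻¹
N_max = γ̇_max·h / (π·D) = 23.0299 · 0.00423 / (π · 0.1375) = 0.225517 rev/s = 13.531 rpm

value=13.53 rpm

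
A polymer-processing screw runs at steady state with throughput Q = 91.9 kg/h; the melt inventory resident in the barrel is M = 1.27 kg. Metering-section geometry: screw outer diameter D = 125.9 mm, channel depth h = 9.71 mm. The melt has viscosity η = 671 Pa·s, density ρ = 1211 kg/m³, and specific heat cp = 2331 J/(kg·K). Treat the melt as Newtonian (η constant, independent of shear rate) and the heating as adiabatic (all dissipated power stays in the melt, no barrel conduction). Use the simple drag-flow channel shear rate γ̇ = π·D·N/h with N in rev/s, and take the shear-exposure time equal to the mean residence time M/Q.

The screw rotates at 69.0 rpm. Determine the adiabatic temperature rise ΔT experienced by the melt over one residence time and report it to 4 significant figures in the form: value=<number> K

value=25.95 K

Throughput in SI: Q_s = 91.9 kg/h ÷ 3600 s/h = 0.0255278 kg/s
Mean residence time: t_res = M/Q_s = 1.27 kg / 0.0255278 kg/s = 49.7497 s
Convert to SI: D = 0.1259 m, h = 0.00971 m, N = 69.0/60 = 1.15 rev/s
Shear rate: γ̇ = πDN/h = π·0.1259·1.15/0.00971 = 46.844 s⁻¹
ΔT = η·γ̇²·t_res/(ρ·cp) = [671 × 46.844² × 49.7497] / [1211 × 2331] = 25.9499 K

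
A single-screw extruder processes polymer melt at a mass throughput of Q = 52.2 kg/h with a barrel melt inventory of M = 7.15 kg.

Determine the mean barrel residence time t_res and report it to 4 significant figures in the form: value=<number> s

Q_s = Q / 3600 = 52.2 / 3600 = 0.0145 kg/s
Mean residence time: t_res = M/Q_s = 7.15 kg / 0.0145 kg/s = 493.103 s

value=493.1 s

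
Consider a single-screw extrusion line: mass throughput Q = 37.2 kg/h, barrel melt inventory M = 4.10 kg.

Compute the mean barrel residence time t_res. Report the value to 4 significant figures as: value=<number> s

Q_s = Q / 3600 = 37.2 / 3600 = 0.0103333 kg/s
t_res = M / Q_s = 4.10 / 0.0103333 = 396.774 s

value=396.8 s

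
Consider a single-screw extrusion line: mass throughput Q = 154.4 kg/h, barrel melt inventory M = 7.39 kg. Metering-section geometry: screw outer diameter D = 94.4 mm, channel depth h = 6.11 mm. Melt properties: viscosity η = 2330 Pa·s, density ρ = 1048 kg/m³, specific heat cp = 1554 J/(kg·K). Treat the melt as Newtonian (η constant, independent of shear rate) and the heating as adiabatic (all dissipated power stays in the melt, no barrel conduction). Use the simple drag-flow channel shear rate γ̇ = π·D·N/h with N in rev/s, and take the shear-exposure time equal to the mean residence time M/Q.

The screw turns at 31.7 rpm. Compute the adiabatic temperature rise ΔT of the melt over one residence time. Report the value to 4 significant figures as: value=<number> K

Convert throughput: Q = 154.4 kg/h = 154.4/3600 = 0.0428889 kg/s
Mean residence time: t_res = M/Q_s = 7.39 kg / 0.0428889 kg/s = 172.306 s
Geometry in metres: D = 94.4 mm → 0.0944 m, h = 6.11 mm → 0.00611 m; screw speed N = 31.7 rpm = 0.528333 rev/s
γ̇ = π·D·N / h = π · 0.0944 · 0.528333 / 0.00611 = 25.6442 s⁻¹
Adiabatic rise: ΔT = η γ̇² t_res / (ρ cp) = 2330·(25.6442)²·172.306 / (1048·1554) = 162.114 K

value=162.1 K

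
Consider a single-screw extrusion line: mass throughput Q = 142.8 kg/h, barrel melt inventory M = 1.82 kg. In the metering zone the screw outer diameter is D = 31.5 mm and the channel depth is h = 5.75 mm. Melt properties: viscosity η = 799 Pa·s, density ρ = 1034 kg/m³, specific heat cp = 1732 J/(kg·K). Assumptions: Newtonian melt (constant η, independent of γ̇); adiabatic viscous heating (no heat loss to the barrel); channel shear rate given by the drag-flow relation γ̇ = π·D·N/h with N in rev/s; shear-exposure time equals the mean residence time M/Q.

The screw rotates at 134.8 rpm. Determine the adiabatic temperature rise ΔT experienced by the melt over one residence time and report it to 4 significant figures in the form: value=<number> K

value=30.60 K

Throughput in SI: Q_s = 142.8 kg/h ÷ 3600 s/h = 0.0396667 kg/s
t_res = M / Q_s = 1.82 ÷ 0.0396667 = 45.8824 s
Convert to SI: D = 0.0315 m, h = 0.00575 m, N = 134.8/60 = 2.24667 rev/s
γ̇ = π D N / h = (π)(0.0315)(2.24667) / 0.00575 = 38.6662 s⁻¹
ΔT = η·γ̇²·t_res / (ρ·cp) = 799 · (38.6662)² · 45.8824 / (1034 · 1732) = 30.6046 K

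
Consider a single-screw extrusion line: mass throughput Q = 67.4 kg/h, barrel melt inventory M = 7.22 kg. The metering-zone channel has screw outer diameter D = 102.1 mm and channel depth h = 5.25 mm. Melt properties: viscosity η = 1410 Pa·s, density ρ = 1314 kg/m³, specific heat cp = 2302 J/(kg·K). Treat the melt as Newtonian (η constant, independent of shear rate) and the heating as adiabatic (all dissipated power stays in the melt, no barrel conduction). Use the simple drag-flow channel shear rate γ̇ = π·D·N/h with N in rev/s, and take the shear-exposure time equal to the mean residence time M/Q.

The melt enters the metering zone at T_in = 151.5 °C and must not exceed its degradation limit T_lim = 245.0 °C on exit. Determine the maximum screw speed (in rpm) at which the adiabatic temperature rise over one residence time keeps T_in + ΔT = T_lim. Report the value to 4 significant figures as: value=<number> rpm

value=22.40 rpm

Convert throughput: Q = 67.4 kg/h = 67.4/3600 = 0.0187222 kg/s
t_res = M / Q_s = 7.22 ÷ 0.0187222 = 385.638 s
Geometry in SI: D = 102.1 mm → 0.1021 m, h = 5.25 mm → 0.00525 m
ΔT_a = T_lim − T_in = 245.0 − 151.5 = 93.5 K
γ̇_max² = ΔT_a·ρ·cp/(η·t_res) = 93.5·1314·2302/(1410·385.638) = 520.132 s⁻²
γ̇_max = √520.132 = 22.8064 s⁻¹
N_max = γ̇_max·h / (π·D) = 22.8064 · 0.00525 / (π · 0.1021) = 0.373285 rev/s = 22.3971 rpm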